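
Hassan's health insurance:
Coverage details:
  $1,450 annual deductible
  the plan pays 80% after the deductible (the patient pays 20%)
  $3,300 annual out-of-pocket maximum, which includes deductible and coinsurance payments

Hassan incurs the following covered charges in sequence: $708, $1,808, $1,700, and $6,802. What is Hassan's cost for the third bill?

$340

Bill 1, $708: all of it applies to the deductible. Cost to patient: $708. OOP to date $708.
Bill 2, $1,808: $742 to deductible, leaving $1,066; coinsurance $1,066 × 20% = $213.20. Patient pays $955.20; OOP now $1,663.20.
Bill 3, $1,700: deductible already satisfied, so patient's share is 20% × $1,700 = $340. Patient pays $340; OOP now $2,003.20.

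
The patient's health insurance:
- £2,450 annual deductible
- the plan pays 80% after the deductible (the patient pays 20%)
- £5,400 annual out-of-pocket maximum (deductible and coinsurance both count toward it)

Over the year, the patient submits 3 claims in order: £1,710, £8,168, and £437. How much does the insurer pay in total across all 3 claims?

Bill 1, £1,710: all of it applies to the deductible. Patient pays £1,710; OOP now £1,710. Plan pays £1,710 − £1,710 = £0.
Bill 2, £8,168: deductible takes £740, £7,428 remains; 20% of £7,428 = £1,485.60. Cost to patient: £2,225.60. OOP to date £3,935.60. Insurer: £8,168 − £2,225.60 = £5,942.40.
Bill 3, £437: deductible met; 20% of £437 = £87.40. Cost to patient: £87.40. OOP to date £4,023. Insurer: £437 − £87.40 = £349.60.
Insurer total = bills − patient's total = £10,315 − £4,023 = £6,292.

£6,292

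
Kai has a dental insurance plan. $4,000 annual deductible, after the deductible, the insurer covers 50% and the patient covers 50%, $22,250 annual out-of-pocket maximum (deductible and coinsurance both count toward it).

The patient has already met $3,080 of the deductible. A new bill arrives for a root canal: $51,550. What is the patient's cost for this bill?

Remaining deductible: $4,000 − $3,080 = $920.
After the $920 deductible portion, $51,550 − $920 = $50,630 is subject to coinsurance.
Patient's 50% share of $50,630 is $25,315.
Patient responsibility before any cap: $920 + $25,315 = $26,235.
Year-to-date out-of-pocket would reach $3,080 + $26,235 = $29,315, above the $22,250 maximum, so the patient pays only $22,250 − $3,080 = $19,170.

$19,170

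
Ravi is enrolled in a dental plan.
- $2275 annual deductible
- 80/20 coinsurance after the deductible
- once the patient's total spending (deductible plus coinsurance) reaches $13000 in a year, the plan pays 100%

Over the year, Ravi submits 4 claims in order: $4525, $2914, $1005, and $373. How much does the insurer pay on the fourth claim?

Claim 1 ($4525): $2275 to deductible, leaving $2250; coinsurance $2250 × 20% = $450. Cost to patient: $2725. OOP to date $2725. Insurer: $4525 − $2725 = $1800.
Claim 2 ($2914): deductible already satisfied, so patient's share is 20% × $2914 = $582.80. Patient pays $582.80; OOP now $3307.80. Insurer: $2914 − $582.80 = $2331.20.
Claim 3 ($1005): deductible already satisfied, so patient's share is 20% × $1005 = $201. Patient owes $201 (running OOP $3508.80). Plan pays $1005 − $201 = $804.
Claim 4 ($373): 20% coinsurance on $373 = $74.60. Patient pays $74.60; OOP now $3583.40. Plan pays $373 − $74.60 = $298.40.

$298.40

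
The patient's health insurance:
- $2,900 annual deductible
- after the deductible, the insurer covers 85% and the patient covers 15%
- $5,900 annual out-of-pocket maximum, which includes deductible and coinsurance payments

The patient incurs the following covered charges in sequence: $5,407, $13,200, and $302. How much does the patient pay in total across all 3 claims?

#1 ($5,407): $2,900 to deductible, leaving $2,507; coinsurance $2,507 × 15% = $376.05. Patient pays $3,276.05; OOP now $3,276.05.
#2 ($13,200): 15% coinsurance on $13,200 = $1,980. Cost to patient: $1,980. OOP to date $5,256.05.
#3 ($302): deductible already satisfied, so patient's share is 15% × $302 = $45.30. Patient owes $45.30 (running OOP $5,301.35).
Summing the patient's payments: $3,276.05 + $1,980 + $45.30 = $5,301.35.

$5,301.35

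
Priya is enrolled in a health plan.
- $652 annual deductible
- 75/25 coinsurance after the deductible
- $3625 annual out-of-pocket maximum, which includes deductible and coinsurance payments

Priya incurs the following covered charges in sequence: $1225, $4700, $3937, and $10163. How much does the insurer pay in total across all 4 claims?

$16400

Bill 1, $1225: $652 to deductible, leaving $573; coinsurance $573 × 25% = $143.25. Patient pays $795.25; OOP now $795.25. Plan pays $1225 − $795.25 = $429.75.
Bill 2, $4700: 25% coinsurance on $4700 = $1175. Patient owes $1175 (running OOP $1970.25). Plan pays $4700 − $1175 = $3525.
Bill 3, $3937: 25% coinsurance on $3937 = $984.25. Patient owes $984.25 (running OOP $2954.50). Insurer: $3937 − $984.25 = $2952.75.
Bill 4, $10163: deductible already satisfied, so patient's share is 25% × $10163 = $2540.75. OOP would hit $5495.25 > $3625, so the cap limits the patient to $3625 − $2954.50 = $670.50. Insurer: $10163 − $670.50 = $9492.50.
Insurer total = bills − patient's total = $20025 − $3625 = $16400.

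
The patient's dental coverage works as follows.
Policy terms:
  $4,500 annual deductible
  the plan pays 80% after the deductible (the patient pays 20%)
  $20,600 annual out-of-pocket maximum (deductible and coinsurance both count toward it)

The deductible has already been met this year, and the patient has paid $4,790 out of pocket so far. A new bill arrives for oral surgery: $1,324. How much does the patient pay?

$264.80

With the deductible met, the entire $1,324 is subject to coinsurance.
Patient's 20% share of $1,324 is $264.80.
Total out-of-pocket so far would be $4,790 + $264.80 = $5,054.80, below the $20,600 cap — no reduction.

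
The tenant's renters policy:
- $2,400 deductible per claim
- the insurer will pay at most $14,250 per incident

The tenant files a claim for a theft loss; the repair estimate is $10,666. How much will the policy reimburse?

$8,266

Subtract the deductible: $10,666 − $2,400 = $8,266.
That's under the $14,250 cap, so the insurer reimburses the full $8,266.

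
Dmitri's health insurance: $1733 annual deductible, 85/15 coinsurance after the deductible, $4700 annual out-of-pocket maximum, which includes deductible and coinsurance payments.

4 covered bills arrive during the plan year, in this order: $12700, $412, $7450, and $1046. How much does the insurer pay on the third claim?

$6332.50

Bill 1, $12700: $1733 finishes the deductible; $10967 goes to coinsurance; 15% of $10967 = $1645.05. Cost to patient: $3378.05. OOP to date $3378.05. Insurer: $12700 − $3378.05 = $9321.95.
Bill 2, $412: deductible already satisfied, so patient's share is 15% × $412 = $61.80. Cost to patient: $61.80. OOP to date $3439.85. Insurer: $412 − $61.80 = $350.20.
Bill 3, $7450: 15% coinsurance on $7450 = $1117.50. Patient owes $1117.50 (running OOP $4557.35). Insurer: $7450 − $1117.50 = $6332.50.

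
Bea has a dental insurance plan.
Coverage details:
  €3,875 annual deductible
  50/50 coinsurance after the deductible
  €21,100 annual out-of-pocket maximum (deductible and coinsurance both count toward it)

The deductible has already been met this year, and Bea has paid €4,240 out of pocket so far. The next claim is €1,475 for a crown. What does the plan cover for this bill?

With the deductible met, the entire €1,475 is subject to coinsurance.
Patient's 50% share of €1,475 is €737.50.
Year-to-date out-of-pocket becomes €4,240 + €737.50 = €4,977.50, still under the €21,100 maximum, so no cap applies.
The plan picks up €1,475 − €737.50 = €737.50.

€737.50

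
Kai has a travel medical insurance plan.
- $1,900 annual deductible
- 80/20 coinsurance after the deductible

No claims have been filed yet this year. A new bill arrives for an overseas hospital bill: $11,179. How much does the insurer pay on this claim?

$7,423.20

Deductible not yet touched, so the first $1,900 of the bill goes to the deductible.
The remaining $9,279 (= $11,179 − $1,900) moves to coinsurance.
Traveler's 20% share of $9,279 is $1,855.80.
Traveler responsibility: $1,900 + $1,855.80 = $3,755.80.
The plan picks up $11,179 − $3,755.80 = $7,423.20.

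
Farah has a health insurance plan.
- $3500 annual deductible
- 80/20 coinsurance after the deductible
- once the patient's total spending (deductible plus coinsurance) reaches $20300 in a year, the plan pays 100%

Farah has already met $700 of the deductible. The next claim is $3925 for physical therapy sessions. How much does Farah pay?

Remaining deductible: $3500 − $700 = $2800.
That leaves $3925 − $2800 = $1125 for coinsurance.
Patient's 20% share of $1125 is $225.
That puts the patient's cost at $2800 + $225 = $3025 before any cap.
Year-to-date out-of-pocket becomes $700 + $3025 = $3725, still under the $20300 maximum, so no cap applies.

$3025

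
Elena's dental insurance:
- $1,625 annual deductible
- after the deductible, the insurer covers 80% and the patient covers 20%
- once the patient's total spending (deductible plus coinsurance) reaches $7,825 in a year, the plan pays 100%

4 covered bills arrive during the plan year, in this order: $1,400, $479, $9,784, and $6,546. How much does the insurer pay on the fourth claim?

Claim 1 — $1,400: all of it applies to the deductible. Patient pays $1,400; OOP now $1,400. Insurer: $1,400 − $1,400 = $0.
Claim 2 — $479: $225 finishes the deductible; $254 goes to coinsurance; patient's 20% is $50.80. Patient owes $275.80 (running OOP $1,675.80). Plan pays $479 − $275.80 = $203.20.
Claim 3 — $9,784: 20% coinsurance on $9,784 = $1,956.80. Patient pays $1,956.80; OOP now $3,632.60. Insurer: $9,784 − $1,956.80 = $7,827.20.
Claim 4 — $6,546: 20% coinsurance on $6,546 = $1,309.20. Patient owes $1,309.20 (running OOP $4,941.80). Insurer: $6,546 − $1,309.20 = $5,236.80.

$5,236.80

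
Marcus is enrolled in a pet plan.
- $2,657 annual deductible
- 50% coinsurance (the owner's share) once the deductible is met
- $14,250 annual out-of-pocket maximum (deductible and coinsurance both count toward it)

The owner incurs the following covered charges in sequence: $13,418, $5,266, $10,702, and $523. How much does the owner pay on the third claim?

Claim 1 — $13,418: deductible takes $2,657, $10,761 remains; coinsurance $10,761 × 50% = $5,380.50. Cost to owner: $8,037.50. OOP to date $8,037.50.
Claim 2 — $5,266: 50% coinsurance on $5,266 = $2,633. Cost to owner: $2,633. OOP to date $10,670.50.
Claim 3 — $10,702: deductible already satisfied, so owner's share is 50% × $10,702 = $5,351. That would push OOP to $16,021.50, over the $14,250 cap, so owner pays $14,250 − $10,670.50 = $3,579.50.

$3,579.50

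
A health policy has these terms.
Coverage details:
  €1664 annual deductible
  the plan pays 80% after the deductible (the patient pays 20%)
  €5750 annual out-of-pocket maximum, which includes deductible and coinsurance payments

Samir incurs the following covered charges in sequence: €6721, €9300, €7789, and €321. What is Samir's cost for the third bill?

€1214.60

#1 (€6721): €1664 to deductible, leaving €5057; 20% of €5057 = €1011.40. Patient pays €2675.40; OOP now €2675.40.
#2 (€9300): deductible already satisfied, so patient's share is 20% × €9300 = €1860. Cost to patient: €1860. OOP to date €4535.40.
#3 (€7789): deductible met; 20% of €7789 = €1557.80. That would push OOP to €6093.20, over the €5750 cap, so patient pays €5750 − €4535.40 = €1214.60.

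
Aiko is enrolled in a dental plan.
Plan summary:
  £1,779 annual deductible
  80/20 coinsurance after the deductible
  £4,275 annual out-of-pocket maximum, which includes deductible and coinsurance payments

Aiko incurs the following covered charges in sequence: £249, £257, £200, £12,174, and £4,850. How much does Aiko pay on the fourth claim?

Bill 1, £249: all of it applies to the deductible. Patient owes £249 (running OOP £249).
Bill 2, £257: all of it applies to the deductible. Patient owes £257 (running OOP £506).
Bill 3, £200: fully absorbed by the deductible. Patient pays £200; OOP now £706.
Bill 4, £12,174: deductible takes £1,073, £11,101 remains; coinsurance £11,101 × 20% = £2,220.20. Patient owes £3,293.20 (running OOP £3,999.20).

£3,293.20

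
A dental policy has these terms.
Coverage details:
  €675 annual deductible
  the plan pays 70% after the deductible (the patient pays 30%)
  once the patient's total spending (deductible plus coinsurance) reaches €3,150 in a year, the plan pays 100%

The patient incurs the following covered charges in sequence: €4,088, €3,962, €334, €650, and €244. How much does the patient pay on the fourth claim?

€162.30

Bill 1, €4,088: €675 to deductible, leaving €3,413; patient's 30% is €1,023.90. Patient pays €1,698.90; OOP now €1,698.90.
Bill 2, €3,962: deductible met; 30% of €3,962 = €1,188.60. Cost to patient: €1,188.60. OOP to date €2,887.50.
Bill 3, €334: deductible met; 30% of €334 = €100.20. Patient owes €100.20 (running OOP €2,987.70).
Bill 4, €650: 30% coinsurance on €650 = €195. That would push OOP to €3,182.70, over the €3,150 cap, so patient pays €3,150 − €2,987.70 = €162.30.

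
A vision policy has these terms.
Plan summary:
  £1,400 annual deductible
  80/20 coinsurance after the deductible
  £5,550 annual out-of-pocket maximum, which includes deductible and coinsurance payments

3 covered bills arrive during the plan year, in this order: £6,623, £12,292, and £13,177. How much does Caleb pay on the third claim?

Claim 1 (£6,623): £1,400 finishes the deductible; £5,223 goes to coinsurance; coinsurance £5,223 × 20% = £1,044.60. Member pays £2,444.60; OOP now £2,444.60.
Claim 2 (£12,292): deductible already satisfied, so member's share is 20% × £12,292 = £2,458.40. Cost to member: £2,458.40. OOP to date £4,903.
Claim 3 (£13,177): deductible met; 20% of £13,177 = £2,635.40. OOP would hit £7,538.40 > £5,550, so the cap limits the member to £5,550 − £4,903 = £647.

£647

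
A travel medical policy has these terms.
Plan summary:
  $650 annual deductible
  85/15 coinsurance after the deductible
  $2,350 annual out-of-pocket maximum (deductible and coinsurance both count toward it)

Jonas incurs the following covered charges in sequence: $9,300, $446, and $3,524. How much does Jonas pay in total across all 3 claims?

$2,350

Claim 1 ($9,300): $650 finishes the deductible; $8,650 goes to coinsurance; coinsurance $8,650 × 15% = $1,297.50. Traveler pays $1,947.50; OOP now $1,947.50.
Claim 2 ($446): 15% coinsurance on $446 = $66.90. Traveler owes $66.90 (running OOP $2,014.40).
Claim 3 ($3,524): 15% coinsurance on $3,524 = $528.60. That would push OOP to $2,543, over the $2,350 cap, so traveler pays $2,350 − $2,014.40 = $335.60.
Summing the traveler's payments: $1,947.50 + $66.90 + $335.60 = $2,350.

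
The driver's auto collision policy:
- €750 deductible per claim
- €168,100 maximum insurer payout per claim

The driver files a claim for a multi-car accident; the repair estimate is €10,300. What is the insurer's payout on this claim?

Subtract the deductible: €10,300 − €750 = €9,550.
That's under the €168,100 cap, so the insurer reimburses the full €9,550.

€9,550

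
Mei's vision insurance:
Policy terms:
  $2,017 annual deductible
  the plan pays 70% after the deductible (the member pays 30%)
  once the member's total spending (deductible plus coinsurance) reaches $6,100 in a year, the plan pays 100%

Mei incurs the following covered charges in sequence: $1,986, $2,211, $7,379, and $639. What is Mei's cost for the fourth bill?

#1 ($1,986): fully absorbed by the deductible. Member owes $1,986 (running OOP $1,986).
#2 ($2,211): deductible takes $31, $2,180 remains; coinsurance $2,180 × 30% = $654. Cost to member: $685. OOP to date $2,671.
#3 ($7,379): 30% coinsurance on $7,379 = $2,213.70. Member owes $2,213.70 (running OOP $4,884.70).
#4 ($639): 30% coinsurance on $639 = $191.70. Member pays $191.70; OOP now $5,076.40.

$191.70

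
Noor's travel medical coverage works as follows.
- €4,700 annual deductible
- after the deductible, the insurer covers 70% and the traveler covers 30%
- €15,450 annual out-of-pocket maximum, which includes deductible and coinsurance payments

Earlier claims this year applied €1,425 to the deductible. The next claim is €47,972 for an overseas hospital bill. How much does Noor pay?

€14,025

Deductible still to meet: €4,700 − €1,425 = €3,275.
That leaves €47,972 − €3,275 = €44,697 for coinsurance.
Traveler's 30% share of €44,697 is €13,409.10.
So the traveler owes €3,275 + €13,409.10 = €16,684.10 before any cap.
Year-to-date out-of-pocket would reach €1,425 + €16,684.10 = €18,109.10, above the €15,450 maximum, so the traveler pays only €15,450 − €1,425 = €14,025.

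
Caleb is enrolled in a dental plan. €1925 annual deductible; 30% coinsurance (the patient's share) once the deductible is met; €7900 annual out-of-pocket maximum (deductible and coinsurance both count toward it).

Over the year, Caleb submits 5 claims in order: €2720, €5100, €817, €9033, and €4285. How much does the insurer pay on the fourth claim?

Claim 1 (€2720): deductible takes €1925, €795 remains; 30% of €795 = €238.50. Patient owes €2163.50 (running OOP €2163.50). Insurer: €2720 − €2163.50 = €556.50.
Claim 2 (€5100): deductible met; 30% of €5100 = €1530. Patient pays €1530; OOP now €3693.50. Insurer: €5100 − €1530 = €3570.
Claim 3 (€817): deductible met; 30% of €817 = €245.10. Patient pays €245.10; OOP now €3938.60. Insurer: €817 − €245.10 = €571.90.
Claim 4 (€9033): 30% coinsurance on €9033 = €2709.90. Patient owes €2709.90 (running OOP €6648.50). Plan pays €9033 − €2709.90 = €6323.10.

€6323.10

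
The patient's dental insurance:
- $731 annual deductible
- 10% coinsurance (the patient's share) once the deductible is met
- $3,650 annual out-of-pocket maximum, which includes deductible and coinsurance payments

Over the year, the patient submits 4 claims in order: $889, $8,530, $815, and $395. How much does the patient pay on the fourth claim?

#1 ($889): deductible takes $731, $158 remains; coinsurance $158 × 10% = $15.80. Patient pays $746.80; OOP now $746.80.
#2 ($8,530): deductible met; 10% of $8,530 = $853. Patient owes $853 (running OOP $1,599.80).
#3 ($815): deductible already satisfied, so patient's share is 10% × $815 = $81.50. Patient owes $81.50 (running OOP $1,681.30).
#4 ($395): deductible met; 10% of $395 = $39.50. Patient pays $39.50; OOP now $1,720.80.

$39.50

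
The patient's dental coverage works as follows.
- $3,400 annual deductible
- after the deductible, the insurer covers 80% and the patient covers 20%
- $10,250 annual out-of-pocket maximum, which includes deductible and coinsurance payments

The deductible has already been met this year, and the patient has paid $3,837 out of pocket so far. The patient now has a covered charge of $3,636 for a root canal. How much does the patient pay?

The deductible is already satisfied, so the full bill goes to coinsurance.
20% of $3,636 = $727.20 falls to the patient.
Total out-of-pocket so far would be $3,837 + $727.20 = $4,564.20, below the $10,250 cap — no reduction.

$727.20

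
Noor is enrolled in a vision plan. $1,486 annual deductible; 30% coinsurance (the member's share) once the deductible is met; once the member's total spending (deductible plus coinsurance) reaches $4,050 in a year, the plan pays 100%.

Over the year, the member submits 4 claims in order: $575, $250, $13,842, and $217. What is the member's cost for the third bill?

Claim 1 — $575: fully absorbed by the deductible. Member pays $575; OOP now $575.
Claim 2 — $250: fully absorbed by the deductible. Member pays $250; OOP now $825.
Claim 3 — $13,842: deductible takes $661, $13,181 remains; coinsurance $13,181 × 30% = $3,954.30. Deductible plus coinsurance: $661 + $3,954.30 = $4,615.30. Adding that to $825 gives $5,440.30, past the $4,050 cap; member pays only $4,050 − $825 = $3,225.

$3,225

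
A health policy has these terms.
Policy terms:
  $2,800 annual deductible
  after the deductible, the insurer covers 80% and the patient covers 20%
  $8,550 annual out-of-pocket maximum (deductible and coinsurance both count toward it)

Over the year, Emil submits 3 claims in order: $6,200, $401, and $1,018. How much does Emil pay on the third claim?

Claim 1 — $6,200: deductible takes $2,800, $3,400 remains; coinsurance $3,400 × 20% = $680. Patient owes $3,480 (running OOP $3,480).
Claim 2 — $401: 20% coinsurance on $401 = $80.20. Patient pays $80.20; OOP now $3,560.20.
Claim 3 — $1,018: deductible already satisfied, so patient's share is 20% × $1,018 = $203.60. Cost to patient: $203.60. OOP to date $3,763.80.

$203.60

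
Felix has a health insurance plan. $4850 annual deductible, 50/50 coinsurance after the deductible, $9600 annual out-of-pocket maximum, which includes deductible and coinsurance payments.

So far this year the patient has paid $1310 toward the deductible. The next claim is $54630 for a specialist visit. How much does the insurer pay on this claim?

$46340

$1310 of the $4850 deductible is already met, leaving $3540.
The remaining $51090 (= $54630 − $3540) moves to coinsurance.
Coinsurance: $51090 × 50% = $25545.
Patient responsibility before any cap: $3540 + $25545 = $29085.
Adding $29085 to the $1310 already spent would give $30395, which exceeds the $9600 cap; the patient pays just $9600 − $1310 = $8290.
The insurer covers the remainder: $54630 − $8290 = $46340.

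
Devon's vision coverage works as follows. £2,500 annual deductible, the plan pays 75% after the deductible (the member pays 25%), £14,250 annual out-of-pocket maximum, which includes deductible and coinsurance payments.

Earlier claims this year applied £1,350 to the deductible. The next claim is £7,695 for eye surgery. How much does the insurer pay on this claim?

£4,908.75

Remaining deductible: £2,500 − £1,350 = £1,150.
After the £1,150 deductible portion, £7,695 − £1,150 = £6,545 is subject to coinsurance.
25% of £6,545 = £1,636.25 falls to the member.
So the member owes £1,150 + £1,636.25 = £2,786.25 before any cap.
Total out-of-pocket so far would be £1,350 + £2,786.25 = £4,136.25, below the £14,250 cap — no reduction.
The plan picks up £7,695 − £2,786.25 = £4,908.75.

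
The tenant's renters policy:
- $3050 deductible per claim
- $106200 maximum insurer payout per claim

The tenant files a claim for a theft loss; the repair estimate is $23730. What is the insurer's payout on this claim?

Subtract the deductible: $23730 − $3050 = $20680.
$20680 is within the $106200 limit, so the insurer pays $20680.

$20680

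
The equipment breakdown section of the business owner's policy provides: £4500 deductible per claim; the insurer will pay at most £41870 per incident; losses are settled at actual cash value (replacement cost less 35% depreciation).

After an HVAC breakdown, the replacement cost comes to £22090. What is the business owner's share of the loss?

£12231.50

Actual cash value after 35% depreciation: £22090 × 65% = £14358.50.
After the deductible, £14358.50 − £4500 = £9858.50 remains.
£9858.50 ≤ £41870, so the limit doesn't bind; insurer pays £9858.50.
The business owner bears the rest of the original loss: £22090 − £9858.50 = £12231.50.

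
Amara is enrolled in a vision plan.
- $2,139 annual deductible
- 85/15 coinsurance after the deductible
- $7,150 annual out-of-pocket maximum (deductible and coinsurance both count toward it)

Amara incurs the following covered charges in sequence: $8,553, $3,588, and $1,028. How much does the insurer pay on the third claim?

$873.80

Bill 1, $8,553: deductible takes $2,139, $6,414 remains; 15% of $6,414 = $962.10. Member pays $3,101.10; OOP now $3,101.10. Plan pays $8,553 − $3,101.10 = $5,451.90.
Bill 2, $3,588: 15% coinsurance on $3,588 = $538.20. Member pays $538.20; OOP now $3,639.30. Insurer: $3,588 − $538.20 = $3,049.80.
Bill 3, $1,028: deductible met; 15% of $1,028 = $154.20. Member owes $154.20 (running OOP $3,793.50). Insurer: $1,028 − $154.20 = $873.80.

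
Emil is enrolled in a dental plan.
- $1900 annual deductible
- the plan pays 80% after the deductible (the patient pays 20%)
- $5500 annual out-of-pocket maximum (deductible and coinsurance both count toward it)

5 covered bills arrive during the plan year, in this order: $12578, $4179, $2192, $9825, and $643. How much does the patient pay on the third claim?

$438.40

#1 ($12578): $1900 finishes the deductible; $10678 goes to coinsurance; coinsurance $10678 × 20% = $2135.60. Patient pays $4035.60; OOP now $4035.60.
#2 ($4179): deductible met; 20% of $4179 = $835.80. Patient owes $835.80 (running OOP $4871.40).
#3 ($2192): deductible met; 20% of $2192 = $438.40. Cost to patient: $438.40. OOP to date $5309.80.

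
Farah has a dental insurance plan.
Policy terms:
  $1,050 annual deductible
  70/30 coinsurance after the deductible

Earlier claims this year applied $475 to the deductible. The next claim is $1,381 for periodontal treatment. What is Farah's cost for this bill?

Deductible still to meet: $1,050 − $475 = $575.
The remaining $806 (= $1,381 − $575) moves to coinsurance.
30% of $806 = $241.80 falls to the patient.
That puts the patient's cost at $575 + $241.80 = $816.80.

$816.80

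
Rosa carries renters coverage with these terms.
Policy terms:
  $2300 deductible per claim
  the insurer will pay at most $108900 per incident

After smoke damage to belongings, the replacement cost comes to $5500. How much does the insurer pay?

$3200

Subtract the deductible: $5500 − $2300 = $3200.
$3200 ≤ $108900, so the limit doesn't bind; insurer pays $3200.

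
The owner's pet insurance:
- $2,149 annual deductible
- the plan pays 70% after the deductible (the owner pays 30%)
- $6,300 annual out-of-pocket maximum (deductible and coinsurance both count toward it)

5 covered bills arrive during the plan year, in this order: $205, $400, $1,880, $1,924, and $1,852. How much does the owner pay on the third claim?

$1,644.80

#1 ($205): fully absorbed by the deductible. Owner pays $205; OOP now $205.
#2 ($400): fully absorbed by the deductible. Cost to owner: $400. OOP to date $605.
#3 ($1,880): $1,544 finishes the deductible; $336 goes to coinsurance; owner's 30% is $100.80. Owner pays $1,644.80; OOP now $2,249.80.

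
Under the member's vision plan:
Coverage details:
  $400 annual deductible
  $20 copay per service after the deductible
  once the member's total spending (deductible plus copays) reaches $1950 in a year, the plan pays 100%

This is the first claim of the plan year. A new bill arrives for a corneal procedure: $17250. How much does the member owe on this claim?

The full $400 deductible is still open; $400 of this bill applies to it.
After the $400 deductible portion, $17250 − $400 = $16850 is subject to the copay.
Copay on this service: $20.
Member responsibility before any cap: $400 + $20 = $420.
Cumulative spending $0 + $420 = $420 stays under the $1950 maximum.

$420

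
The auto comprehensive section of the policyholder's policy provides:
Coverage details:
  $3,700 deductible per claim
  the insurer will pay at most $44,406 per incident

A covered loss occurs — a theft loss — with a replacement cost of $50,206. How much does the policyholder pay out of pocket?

Subtract the deductible: $50,206 − $3,700 = $46,506.
Since $46,506 > $44,406, the payout is capped at $44,406.
Policyholder's share is the uncovered remainder: $50,206 − $44,406 = $5,800.

$5,800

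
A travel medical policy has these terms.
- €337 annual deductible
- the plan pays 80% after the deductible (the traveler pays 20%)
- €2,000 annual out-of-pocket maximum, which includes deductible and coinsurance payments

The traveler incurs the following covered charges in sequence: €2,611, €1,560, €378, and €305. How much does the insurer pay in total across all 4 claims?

€3,613.60

Claim 1 (€2,611): €337 to deductible, leaving €2,274; 20% of €2,274 = €454.80. Traveler pays €791.80; OOP now €791.80. Insurer: €2,611 − €791.80 = €1,819.20.
Claim 2 (€1,560): deductible already satisfied, so traveler's share is 20% × €1,560 = €312. Traveler pays €312; OOP now €1,103.80. Plan pays €1,560 − €312 = €1,248.
Claim 3 (€378): deductible already satisfied, so traveler's share is 20% × €378 = €75.60. Traveler pays €75.60; OOP now €1,179.40. Insurer: €378 − €75.60 = €302.40.
Claim 4 (€305): 20% coinsurance on €305 = €61. Traveler pays €61; OOP now €1,240.40. Insurer: €305 − €61 = €244.
Insurer total: €1,819.20 + €1,248 + €302.40 + €244 = €3,613.60.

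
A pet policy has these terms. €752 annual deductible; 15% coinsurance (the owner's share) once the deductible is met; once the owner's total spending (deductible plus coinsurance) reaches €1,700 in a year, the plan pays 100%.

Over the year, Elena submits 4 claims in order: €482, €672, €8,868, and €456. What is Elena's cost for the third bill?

€887.70

#1 (€482): entire amount goes to the deductible. Owner owes €482 (running OOP €482).
#2 (€672): €270 to deductible, leaving €402; 15% of €402 = €60.30. Cost to owner: €330.30. OOP to date €812.30.
#3 (€8,868): deductible already satisfied, so owner's share is 15% × €8,868 = €1,330.20. That would push OOP to €2,142.50, over the €1,700 cap, so owner pays €1,700 − €812.30 = €887.70.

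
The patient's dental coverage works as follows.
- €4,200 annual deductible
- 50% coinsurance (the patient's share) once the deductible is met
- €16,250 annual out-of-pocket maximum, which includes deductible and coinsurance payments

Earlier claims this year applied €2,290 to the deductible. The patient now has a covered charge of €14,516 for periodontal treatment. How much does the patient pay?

€8,213

Remaining deductible: €4,200 − €2,290 = €1,910.
The remaining €12,606 (= €14,516 − €1,910) moves to coinsurance.
Coinsurance: €12,606 × 50% = €6,303.
So the patient owes €1,910 + €6,303 = €8,213 before any cap.
Cumulative spending €2,290 + €8,213 = €10,503 stays under the €16,250 maximum.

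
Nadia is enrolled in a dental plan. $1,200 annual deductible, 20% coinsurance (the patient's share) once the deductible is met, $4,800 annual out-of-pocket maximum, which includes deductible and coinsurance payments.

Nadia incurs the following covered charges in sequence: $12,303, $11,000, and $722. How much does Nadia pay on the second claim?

#1 ($12,303): $1,200 to deductible, leaving $11,103; coinsurance $11,103 × 20% = $2,220.60. Patient owes $3,420.60 (running OOP $3,420.60).
#2 ($11,000): deductible already satisfied, so patient's share is 20% × $11,000 = $2,200. OOP would hit $5,620.60 > $4,800, so the cap limits the patient to $4,800 − $3,420.60 = $1,379.40.

$1,379.40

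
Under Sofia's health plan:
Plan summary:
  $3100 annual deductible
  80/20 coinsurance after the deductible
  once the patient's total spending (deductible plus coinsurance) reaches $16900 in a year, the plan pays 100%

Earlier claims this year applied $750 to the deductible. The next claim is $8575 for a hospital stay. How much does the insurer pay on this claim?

$4980

Remaining deductible: $3100 − $750 = $2350.
After the $2350 deductible portion, $8575 − $2350 = $6225 is subject to coinsurance.
Patient's 20% share of $6225 is $1245.
Patient responsibility before any cap: $2350 + $1245 = $3595.
Total out-of-pocket so far would be $750 + $3595 = $4345, below the $16900 cap — no reduction.
Insurer pays the balance: $8575 − $3595 = $4980.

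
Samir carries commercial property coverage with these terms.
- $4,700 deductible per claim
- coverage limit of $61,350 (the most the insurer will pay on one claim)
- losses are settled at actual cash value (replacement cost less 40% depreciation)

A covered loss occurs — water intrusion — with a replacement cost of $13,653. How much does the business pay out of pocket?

$10,161.20

Depreciate 40%: the covered value is $13,653 × 0.6 = $8,191.80.
Subtract the deductible: $8,191.80 − $4,700 = $3,491.80.
$3,491.80 is within the $61,350 limit, so the insurer pays $3,491.80.
Business's share is the uncovered remainder: $13,653 − $3,491.80 = $10,161.20.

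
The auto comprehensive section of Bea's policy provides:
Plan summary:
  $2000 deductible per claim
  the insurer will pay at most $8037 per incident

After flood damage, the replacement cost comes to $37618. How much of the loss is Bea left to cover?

$29581

After the deductible, $37618 − $2000 = $35618 remains.
Since $35618 > $8037, the payout is capped at $8037.
The policyholder bears the rest of the original loss: $37618 − $8037 = $29581.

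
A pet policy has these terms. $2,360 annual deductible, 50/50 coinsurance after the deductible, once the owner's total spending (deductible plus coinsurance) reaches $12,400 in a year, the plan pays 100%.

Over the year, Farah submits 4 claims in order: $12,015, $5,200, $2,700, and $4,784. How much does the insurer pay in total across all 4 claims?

$12,299

Bill 1, $12,015: $2,360 to deductible, leaving $9,655; coinsurance $9,655 × 50% = $4,827.50. Owner pays $7,187.50; OOP now $7,187.50. Plan pays $12,015 − $7,187.50 = $4,827.50.
Bill 2, $5,200: deductible already satisfied, so owner's share is 50% × $5,200 = $2,600. Owner owes $2,600 (running OOP $9,787.50). Plan pays $5,200 − $2,600 = $2,600.
Bill 3, $2,700: deductible met; 50% of $2,700 = $1,350. Owner owes $1,350 (running OOP $11,137.50). Insurer: $2,700 − $1,350 = $1,350.
Bill 4, $4,784: 50% coinsurance on $4,784 = $2,392. OOP would hit $13,529.50 > $12,400, so the cap limits the owner to $12,400 − $11,137.50 = $1,262.50. Insurer: $4,784 − $1,262.50 = $3,521.50.
Insurer total: $4,827.50 + $2,600 + $1,350 + $3,521.50 = $12,299.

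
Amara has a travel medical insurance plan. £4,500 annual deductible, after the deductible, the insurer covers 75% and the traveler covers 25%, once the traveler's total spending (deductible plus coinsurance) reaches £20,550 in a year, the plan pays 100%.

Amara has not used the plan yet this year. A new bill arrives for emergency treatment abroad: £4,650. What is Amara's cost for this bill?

£4,537.50

Nothing has been paid toward the £4,500 deductible, so the first £4,500 of this charge is applied there.
That leaves £4,650 − £4,500 = £150 for coinsurance.
Coinsurance: £150 × 25% = £37.50.
So the traveler owes £4,500 + £37.50 = £4,537.50 before any cap.
Total out-of-pocket so far would be £0 + £4,537.50 = £4,537.50, below the £20,550 cap — no reduction.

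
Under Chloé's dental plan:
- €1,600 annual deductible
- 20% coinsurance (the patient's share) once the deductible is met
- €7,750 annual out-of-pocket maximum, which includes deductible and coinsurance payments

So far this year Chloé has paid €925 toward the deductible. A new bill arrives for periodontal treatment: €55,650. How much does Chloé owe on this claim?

€6,825

Deductible still to meet: €1,600 − €925 = €675.
That leaves €55,650 − €675 = €54,975 for coinsurance.
20% of €54,975 = €10,995 falls to the patient.
That puts the patient's cost at €675 + €10,995 = €11,670 before any cap.
Year-to-date out-of-pocket would reach €925 + €11,670 = €12,595, above the €7,750 maximum, so the patient pays only €7,750 − €925 = €6,825.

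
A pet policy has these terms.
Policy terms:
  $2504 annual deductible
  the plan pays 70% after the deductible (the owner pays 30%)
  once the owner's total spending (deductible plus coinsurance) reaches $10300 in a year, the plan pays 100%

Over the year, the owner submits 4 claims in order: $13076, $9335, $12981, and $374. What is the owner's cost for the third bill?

$1823.90

Claim 1 ($13076): deductible takes $2504, $10572 remains; 30% of $10572 = $3171.60. Cost to owner: $5675.60. OOP to date $5675.60.
Claim 2 ($9335): 30% coinsurance on $9335 = $2800.50. Owner pays $2800.50; OOP now $8476.10.
Claim 3 ($12981): 30% coinsurance on $12981 = $3894.30. Adding that to $8476.10 gives $12370.40, past the $10300 cap; owner pays only $10300 − $8476.10 = $1823.90.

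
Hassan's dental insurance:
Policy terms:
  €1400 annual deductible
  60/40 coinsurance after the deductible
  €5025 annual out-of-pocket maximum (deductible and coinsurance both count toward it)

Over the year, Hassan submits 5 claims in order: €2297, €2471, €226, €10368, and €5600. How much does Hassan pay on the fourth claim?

€2187.40

Claim 1 — €2297: deductible takes €1400, €897 remains; coinsurance €897 × 40% = €358.80. Patient pays €1758.80; OOP now €1758.80.
Claim 2 — €2471: 40% coinsurance on €2471 = €988.40. Patient owes €988.40 (running OOP €2747.20).
Claim 3 — €226: deductible met; 40% of €226 = €90.40. Patient pays €90.40; OOP now €2837.60.
Claim 4 — €10368: 40% coinsurance on €10368 = €4147.20. That would push OOP to €6984.80, over the €5025 cap, so patient pays €5025 − €2837.60 = €2187.40.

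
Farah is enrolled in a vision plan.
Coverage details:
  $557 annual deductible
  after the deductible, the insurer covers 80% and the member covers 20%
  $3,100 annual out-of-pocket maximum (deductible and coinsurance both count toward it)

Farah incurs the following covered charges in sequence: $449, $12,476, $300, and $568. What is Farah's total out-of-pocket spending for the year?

#1 ($449): entire amount goes to the deductible. Member owes $449 (running OOP $449).
#2 ($12,476): deductible takes $108, $12,368 remains; 20% of $12,368 = $2,473.60. Member owes $2,581.60 (running OOP $3,030.60).
#3 ($300): deductible already satisfied, so member's share is 20% × $300 = $60. Cost to member: $60. OOP to date $3,090.60.
#4 ($568): 20% coinsurance on $568 = $113.60. That would push OOP to $3,204.20, over the $3,100 cap, so member pays $3,100 − $3,090.60 = $9.40.
Total paid by the member: $449 + $2,581.60 + $60 + $9.40 = $3,100.

$3,100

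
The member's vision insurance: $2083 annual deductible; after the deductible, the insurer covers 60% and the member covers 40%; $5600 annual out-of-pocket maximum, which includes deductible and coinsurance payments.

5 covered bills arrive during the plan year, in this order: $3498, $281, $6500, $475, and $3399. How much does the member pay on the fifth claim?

Bill 1, $3498: $2083 finishes the deductible; $1415 goes to coinsurance; 40% of $1415 = $566. Cost to member: $2649. OOP to date $2649.
Bill 2, $281: deductible already satisfied, so member's share is 40% × $281 = $112.40. Member owes $112.40 (running OOP $2761.40).
Bill 3, $6500: 40% coinsurance on $6500 = $2600. Member owes $2600 (running OOP $5361.40).
Bill 4, $475: 40% coinsurance on $475 = $190. Cost to member: $190. OOP to date $5551.40.
Bill 5, $3399: deductible already satisfied, so member's share is 40% × $3399 = $1359.60. Adding that to $5551.40 gives $6911, past the $5600 cap; member pays only $5600 − $5551.40 = $48.60.

$48.60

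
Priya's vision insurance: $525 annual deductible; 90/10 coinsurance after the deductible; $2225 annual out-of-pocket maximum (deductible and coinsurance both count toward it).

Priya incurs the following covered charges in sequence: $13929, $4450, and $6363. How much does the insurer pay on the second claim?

$4090.40

Claim 1 ($13929): $525 finishes the deductible; $13404 goes to coinsurance; member's 10% is $1340.40. Member pays $1865.40; OOP now $1865.40. Plan pays $13929 − $1865.40 = $12063.60.
Claim 2 ($4450): deductible already satisfied, so member's share is 10% × $4450 = $445. OOP would hit $2310.40 > $2225, so the cap limits the member to $2225 − $1865.40 = $359.60. Insurer: $4450 − $359.60 = $4090.40.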